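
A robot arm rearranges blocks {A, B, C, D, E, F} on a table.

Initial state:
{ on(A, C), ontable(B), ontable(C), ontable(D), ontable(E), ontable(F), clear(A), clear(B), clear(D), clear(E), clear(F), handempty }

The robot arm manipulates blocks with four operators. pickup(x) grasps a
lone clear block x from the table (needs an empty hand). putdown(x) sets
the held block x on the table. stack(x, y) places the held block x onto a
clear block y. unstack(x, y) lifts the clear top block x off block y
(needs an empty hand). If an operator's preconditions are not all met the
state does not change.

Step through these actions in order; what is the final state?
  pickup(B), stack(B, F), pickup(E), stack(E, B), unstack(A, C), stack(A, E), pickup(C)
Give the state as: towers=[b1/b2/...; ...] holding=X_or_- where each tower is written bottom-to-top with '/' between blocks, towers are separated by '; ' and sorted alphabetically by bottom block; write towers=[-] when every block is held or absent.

towers=[D; F/B/E/A] holding=C

step 1 (pickup(B)): towers=[C/A; D; E; F] holding=B
step 2 (stack(B, F)): towers=[C/A; D; E; F/B] holding=-
step 3 (pickup(E)): towers=[C/A; D; F/B] holding=E
step 4 (stack(E, B)): towers=[C/A; D; F/B/E] holding=-
step 5 (unstack(A, C)): towers=[C; D; F/B/E] holding=A
step 6 (stack(A, E)): towers=[C; D; F/B/E/A] holding=-
step 7 (pickup(C)): towers=[D; F/B/E/A] holding=C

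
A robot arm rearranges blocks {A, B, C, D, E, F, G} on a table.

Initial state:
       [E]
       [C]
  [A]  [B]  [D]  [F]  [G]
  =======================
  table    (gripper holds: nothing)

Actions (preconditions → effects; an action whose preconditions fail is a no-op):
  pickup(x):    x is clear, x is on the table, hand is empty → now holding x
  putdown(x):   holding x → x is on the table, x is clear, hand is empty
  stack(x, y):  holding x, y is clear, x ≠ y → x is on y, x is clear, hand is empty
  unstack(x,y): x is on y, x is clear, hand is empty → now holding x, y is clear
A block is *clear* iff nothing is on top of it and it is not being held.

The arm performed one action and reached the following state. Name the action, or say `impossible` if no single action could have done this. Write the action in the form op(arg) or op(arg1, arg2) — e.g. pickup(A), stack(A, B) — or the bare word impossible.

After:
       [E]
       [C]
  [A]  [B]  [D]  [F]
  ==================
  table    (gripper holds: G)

pickup(G)

target: towers=[A; B/C/E; D; F] holding=G
         pickup(F) → towers=[A; B/C/E; D; G] holding=F
         pickup(G) → towers=[A; B/C/E; D; F] holding=G  ← match
         pickup(D) → towers=[A; B/C/E; F; G] holding=D
         pickup(A) → towers=[B/C/E; D; F; G] holding=A
     unstack(E, C) → towers=[A; B/C; D; F; G] holding=E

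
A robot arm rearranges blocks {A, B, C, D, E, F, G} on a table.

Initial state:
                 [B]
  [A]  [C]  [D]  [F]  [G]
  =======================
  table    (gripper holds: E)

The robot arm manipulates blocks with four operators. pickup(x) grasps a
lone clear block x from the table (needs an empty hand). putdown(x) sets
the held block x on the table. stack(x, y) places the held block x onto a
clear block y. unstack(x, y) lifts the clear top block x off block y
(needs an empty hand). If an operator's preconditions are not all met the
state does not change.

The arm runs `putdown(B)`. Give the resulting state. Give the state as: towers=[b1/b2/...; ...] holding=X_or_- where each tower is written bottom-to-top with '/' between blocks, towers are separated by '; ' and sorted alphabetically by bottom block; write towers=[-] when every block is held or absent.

before: towers=[A; C; D; F/B; G] holding=E
pre[putdown(B)]: holding(B) fail
holding(B) unmet → putdown(B) is a no-op
after:  towers=[A; C; D; F/B; G] holding=E

towers=[A; C; D; F/B; G] holding=E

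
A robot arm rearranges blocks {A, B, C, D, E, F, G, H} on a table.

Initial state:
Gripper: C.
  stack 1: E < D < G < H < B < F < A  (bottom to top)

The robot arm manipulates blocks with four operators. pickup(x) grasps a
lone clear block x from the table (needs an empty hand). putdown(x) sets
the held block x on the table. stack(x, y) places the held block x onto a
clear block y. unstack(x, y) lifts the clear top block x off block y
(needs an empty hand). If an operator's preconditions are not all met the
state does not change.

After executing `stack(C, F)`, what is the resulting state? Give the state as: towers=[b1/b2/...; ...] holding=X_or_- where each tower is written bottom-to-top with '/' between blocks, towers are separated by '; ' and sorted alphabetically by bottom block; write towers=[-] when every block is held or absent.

towers=[E/D/G/H/B/F/A] holding=C

before: towers=[E/D/G/H/B/F/A] holding=C
pre[stack(C, F)]: holding(C) ok, clear(F) fail, C≠F ok
clear(F) unmet → stack(C, F) is a no-op
after:  towers=[E/D/G/H/B/F/A] holding=C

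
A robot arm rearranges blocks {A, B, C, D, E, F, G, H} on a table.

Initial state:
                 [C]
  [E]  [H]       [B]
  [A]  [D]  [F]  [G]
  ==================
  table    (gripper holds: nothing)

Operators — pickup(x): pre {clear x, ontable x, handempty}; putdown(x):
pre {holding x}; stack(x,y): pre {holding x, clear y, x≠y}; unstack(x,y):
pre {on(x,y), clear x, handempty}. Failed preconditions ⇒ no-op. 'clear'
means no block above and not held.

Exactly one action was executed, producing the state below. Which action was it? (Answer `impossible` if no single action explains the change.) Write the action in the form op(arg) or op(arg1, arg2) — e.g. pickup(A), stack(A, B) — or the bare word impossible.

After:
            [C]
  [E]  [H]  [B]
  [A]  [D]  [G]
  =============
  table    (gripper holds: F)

pickup(F)

target: towers=[A/E; D/H; G/B/C] holding=F
     unstack(E, A) → towers=[A; D/H; F; G/B/C] holding=E
     unstack(H, D) → towers=[A/E; D; F; G/B/C] holding=H
         pickup(F) → towers=[A/E; D/H; G/B/C] holding=F  ← match
     unstack(C, B) → towers=[A/E; D/H; F; G/B] holding=C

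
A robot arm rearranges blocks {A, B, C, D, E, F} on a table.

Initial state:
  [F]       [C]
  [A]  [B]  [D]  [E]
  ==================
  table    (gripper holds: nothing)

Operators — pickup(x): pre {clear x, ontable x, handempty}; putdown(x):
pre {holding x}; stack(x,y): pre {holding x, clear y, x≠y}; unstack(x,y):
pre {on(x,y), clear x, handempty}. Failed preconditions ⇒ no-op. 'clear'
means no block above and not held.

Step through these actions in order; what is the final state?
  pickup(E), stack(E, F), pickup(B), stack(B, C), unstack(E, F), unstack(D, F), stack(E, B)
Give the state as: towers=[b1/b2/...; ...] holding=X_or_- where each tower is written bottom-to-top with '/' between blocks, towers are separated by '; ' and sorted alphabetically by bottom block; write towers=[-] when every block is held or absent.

towers=[A/F; D/C/B/E] holding=-

step 1 (pickup(E)): towers=[A/F; B; D/C] holding=E
step 2 (stack(E, F)): towers=[A/F/E; B; D/C] holding=-
step 3 (pickup(B)): towers=[A/F/E; D/C] holding=B
step 4 (stack(B, C)): towers=[A/F/E; D/C/B] holding=-
step 5 (unstack(E, F)): towers=[A/F; D/C/B] holding=E
step 6 (unstack(D, F)) [no-op]: towers=[A/F; D/C/B] holding=E
step 7 (stack(E, B)): towers=[A/F; D/C/B/E] holding=-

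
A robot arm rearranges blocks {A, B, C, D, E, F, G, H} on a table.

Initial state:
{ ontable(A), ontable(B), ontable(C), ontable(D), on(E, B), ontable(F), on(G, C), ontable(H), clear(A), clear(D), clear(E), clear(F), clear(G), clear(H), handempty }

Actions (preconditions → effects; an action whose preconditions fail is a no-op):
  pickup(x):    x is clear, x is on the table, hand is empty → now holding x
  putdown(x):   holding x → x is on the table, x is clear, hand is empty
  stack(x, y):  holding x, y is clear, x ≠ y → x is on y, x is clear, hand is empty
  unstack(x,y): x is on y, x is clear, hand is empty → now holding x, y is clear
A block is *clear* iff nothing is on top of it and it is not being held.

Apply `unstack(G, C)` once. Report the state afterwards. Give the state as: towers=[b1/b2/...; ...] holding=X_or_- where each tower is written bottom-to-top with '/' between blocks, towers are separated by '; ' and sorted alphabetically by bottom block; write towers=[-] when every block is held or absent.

before: towers=[A; B/E; C/G; D; F; H] holding=-
pre[unstack(G, C)]: on(G,C) yes, clear(G) yes, handempty yes
all met → apply unstack(G, C)
after:  towers=[A; B/E; C; D; F; H] holding=G

towers=[A; B/E; C; D; F; H] holding=G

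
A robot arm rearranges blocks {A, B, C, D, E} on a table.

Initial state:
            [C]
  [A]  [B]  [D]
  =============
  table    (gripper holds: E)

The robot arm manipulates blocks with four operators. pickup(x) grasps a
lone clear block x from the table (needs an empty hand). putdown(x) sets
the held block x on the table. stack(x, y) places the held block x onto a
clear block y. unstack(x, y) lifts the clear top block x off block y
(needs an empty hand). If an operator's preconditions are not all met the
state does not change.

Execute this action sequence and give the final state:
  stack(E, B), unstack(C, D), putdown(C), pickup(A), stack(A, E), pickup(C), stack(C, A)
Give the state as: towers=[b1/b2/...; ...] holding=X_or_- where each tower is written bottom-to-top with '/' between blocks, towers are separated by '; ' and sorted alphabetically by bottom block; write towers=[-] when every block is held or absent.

step 1 (stack(E, B)): towers=[A; B/E; D/C] holding=-
step 2 (unstack(C, D)): towers=[A; B/E; D] holding=C
step 3 (putdown(C)): towers=[A; B/E; C; D] holding=-
step 4 (pickup(A)): towers=[B/E; C; D] holding=A
step 5 (stack(A, E)): towers=[B/E/A; C; D] holding=-
step 6 (pickup(C)): towers=[B/E/A; D] holding=C
step 7 (stack(C, A)): towers=[B/E/A/C; D] holding=-

towers=[B/E/A/C; D] holding=-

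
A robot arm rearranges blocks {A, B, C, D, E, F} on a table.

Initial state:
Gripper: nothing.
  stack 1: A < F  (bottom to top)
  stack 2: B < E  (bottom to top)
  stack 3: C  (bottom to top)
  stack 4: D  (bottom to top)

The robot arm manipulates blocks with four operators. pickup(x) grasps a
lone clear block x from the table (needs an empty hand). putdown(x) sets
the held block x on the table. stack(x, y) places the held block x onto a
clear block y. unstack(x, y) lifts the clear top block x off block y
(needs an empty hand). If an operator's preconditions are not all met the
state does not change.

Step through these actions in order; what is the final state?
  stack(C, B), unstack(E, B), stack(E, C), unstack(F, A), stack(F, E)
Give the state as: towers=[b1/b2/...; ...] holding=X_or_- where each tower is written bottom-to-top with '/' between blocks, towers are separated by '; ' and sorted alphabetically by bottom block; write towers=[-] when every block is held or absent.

step 1 (stack(C, B)) [no-op]: towers=[A/F; B/E; C; D] holding=-
step 2 (unstack(E, B)): towers=[A/F; B; C; D] holding=E
step 3 (stack(E, C)): towers=[A/F; B; C/E; D] holding=-
step 4 (unstack(F, A)): towers=[A; B; C/E; D] holding=F
step 5 (stack(F, E)): towers=[A; B; C/E/F; D] holding=-

towers=[A; B; C/E/F; D] holding=-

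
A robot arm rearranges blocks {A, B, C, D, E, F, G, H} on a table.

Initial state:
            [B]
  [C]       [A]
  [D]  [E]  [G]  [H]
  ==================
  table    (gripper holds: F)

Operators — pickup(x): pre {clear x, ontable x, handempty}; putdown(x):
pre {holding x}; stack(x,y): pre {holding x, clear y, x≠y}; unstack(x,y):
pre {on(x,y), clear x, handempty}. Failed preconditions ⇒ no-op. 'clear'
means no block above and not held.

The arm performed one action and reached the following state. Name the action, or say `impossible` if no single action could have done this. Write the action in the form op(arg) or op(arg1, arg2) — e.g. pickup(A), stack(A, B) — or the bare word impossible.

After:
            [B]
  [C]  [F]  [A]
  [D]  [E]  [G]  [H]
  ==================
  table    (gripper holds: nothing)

target: towers=[D/C; E/F; G/A/B; H] holding=-
        putdown(F) → towers=[D/C; E; F; G/A/B; H] holding=-
       stack(F, E) → towers=[D/C; E/F; G/A/B; H] holding=-  ← match
       stack(F, H) → towers=[D/C; E; G/A/B; H/F] holding=-
       stack(F, B) → towers=[D/C; E; G/A/B/F; H] holding=-
       stack(F, C) → towers=[D/C/F; E; G/A/B; H] holding=-

stack(F, E)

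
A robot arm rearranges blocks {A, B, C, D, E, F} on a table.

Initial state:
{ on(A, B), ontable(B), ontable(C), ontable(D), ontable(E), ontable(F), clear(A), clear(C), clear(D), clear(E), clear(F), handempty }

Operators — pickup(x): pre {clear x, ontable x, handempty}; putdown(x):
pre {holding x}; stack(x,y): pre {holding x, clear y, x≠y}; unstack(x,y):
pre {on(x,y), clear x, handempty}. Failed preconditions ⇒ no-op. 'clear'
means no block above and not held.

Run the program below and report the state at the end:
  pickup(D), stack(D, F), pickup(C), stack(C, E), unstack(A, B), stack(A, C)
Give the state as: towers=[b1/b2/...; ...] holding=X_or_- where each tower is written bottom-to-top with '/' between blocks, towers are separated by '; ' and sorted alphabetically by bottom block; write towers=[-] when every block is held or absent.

step 1 (pickup(D)): towers=[B/A; C; E; F] holding=D
step 2 (stack(D, F)): towers=[B/A; C; E; F/D] holding=-
step 3 (pickup(C)): towers=[B/A; E; F/D] holding=C
step 4 (stack(C, E)): towers=[B/A; E/C; F/D] holding=-
step 5 (unstack(A, B)): towers=[B; E/C; F/D] holding=A
step 6 (stack(A, C)): towers=[B; E/C/A; F/D] holding=-

towers=[B; E/C/A; F/D] holding=-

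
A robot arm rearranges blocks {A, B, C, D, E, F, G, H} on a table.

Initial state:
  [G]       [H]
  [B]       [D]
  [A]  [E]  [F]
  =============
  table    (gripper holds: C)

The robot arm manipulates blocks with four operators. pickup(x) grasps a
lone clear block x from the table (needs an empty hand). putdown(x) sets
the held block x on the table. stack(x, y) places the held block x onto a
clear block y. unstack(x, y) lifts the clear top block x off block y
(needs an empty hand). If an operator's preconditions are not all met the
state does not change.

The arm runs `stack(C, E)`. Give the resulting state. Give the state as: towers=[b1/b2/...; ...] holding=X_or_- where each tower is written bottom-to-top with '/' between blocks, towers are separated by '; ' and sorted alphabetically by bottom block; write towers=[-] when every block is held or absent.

before: towers=[A/B/G; E; F/D/H] holding=C
pre[stack(C, E)]: holding(C) ✓, clear(E) ✓, C≠E ✓
all met → apply stack(C, E)
after:  towers=[A/B/G; E/C; F/D/H] holding=-

towers=[A/B/G; E/C; F/D/H] holding=-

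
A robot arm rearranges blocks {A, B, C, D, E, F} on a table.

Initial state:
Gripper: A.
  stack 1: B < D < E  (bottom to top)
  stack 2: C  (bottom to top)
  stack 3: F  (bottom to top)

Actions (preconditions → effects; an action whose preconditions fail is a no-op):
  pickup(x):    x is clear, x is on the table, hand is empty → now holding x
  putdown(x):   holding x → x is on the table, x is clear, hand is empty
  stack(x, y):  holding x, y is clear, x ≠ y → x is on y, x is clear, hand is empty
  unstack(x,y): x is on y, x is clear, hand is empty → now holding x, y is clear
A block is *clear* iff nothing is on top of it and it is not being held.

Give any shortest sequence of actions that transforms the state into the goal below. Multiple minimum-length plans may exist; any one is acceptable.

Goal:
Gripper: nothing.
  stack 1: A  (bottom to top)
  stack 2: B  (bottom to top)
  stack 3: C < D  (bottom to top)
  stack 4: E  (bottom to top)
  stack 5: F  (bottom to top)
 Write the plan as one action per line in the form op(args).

step 1 (putdown(A)): towers=[A; B/D/E; C; F] holding=-
step 2 (unstack(E, D)): towers=[A; B/D; C; F] holding=E
step 3 (putdown(E)): towers=[A; B/D; C; E; F] holding=-
step 4 (unstack(D, B)): towers=[A; B; C; E; F] holding=D
step 5 (stack(D, C)): towers=[A; B; C/D; E; F] holding=-
goal check: towers=[A; B; C/D; E; F] holding=- — reached (length 5, optimal by BFS)

putdown(A)
unstack(E, D)
putdown(E)
unstack(D, B)
stack(D, C)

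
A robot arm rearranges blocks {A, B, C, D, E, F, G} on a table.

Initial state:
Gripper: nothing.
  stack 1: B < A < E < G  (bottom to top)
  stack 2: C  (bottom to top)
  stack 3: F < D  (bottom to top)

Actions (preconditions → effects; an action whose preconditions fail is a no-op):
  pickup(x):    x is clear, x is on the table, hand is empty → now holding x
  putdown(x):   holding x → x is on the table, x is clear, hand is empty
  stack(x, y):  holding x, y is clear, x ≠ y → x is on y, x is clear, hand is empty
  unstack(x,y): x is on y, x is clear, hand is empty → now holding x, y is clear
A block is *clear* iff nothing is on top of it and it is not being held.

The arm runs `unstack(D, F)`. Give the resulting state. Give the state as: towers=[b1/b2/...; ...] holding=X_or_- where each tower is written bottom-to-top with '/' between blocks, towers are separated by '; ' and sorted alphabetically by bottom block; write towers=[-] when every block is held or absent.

towers=[B/A/E/G; C; F] holding=D

before: towers=[B/A/E/G; C; F/D] holding=-
pre[unstack(D, F)]: on(D,F) ok, clear(D) ok, handempty ok
all met → apply unstack(D, F)
after:  towers=[B/A/E/G; C; F] holding=D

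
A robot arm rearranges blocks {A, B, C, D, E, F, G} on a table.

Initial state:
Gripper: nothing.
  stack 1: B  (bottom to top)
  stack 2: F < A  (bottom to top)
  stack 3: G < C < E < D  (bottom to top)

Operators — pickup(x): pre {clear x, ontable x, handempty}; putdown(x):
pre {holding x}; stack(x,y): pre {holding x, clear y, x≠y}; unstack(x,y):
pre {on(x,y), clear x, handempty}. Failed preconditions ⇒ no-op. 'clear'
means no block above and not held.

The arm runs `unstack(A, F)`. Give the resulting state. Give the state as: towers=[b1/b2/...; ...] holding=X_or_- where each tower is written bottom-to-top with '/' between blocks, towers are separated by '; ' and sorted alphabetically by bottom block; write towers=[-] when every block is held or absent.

towers=[B; F; G/C/E/D] holding=A

before: towers=[B; F/A; G/C/E/D] holding=-
pre[unstack(A, F)]: on(A,F) yes, clear(A) yes, handempty yes
all met → apply unstack(A, F)
after:  towers=[B; F; G/C/E/D] holding=A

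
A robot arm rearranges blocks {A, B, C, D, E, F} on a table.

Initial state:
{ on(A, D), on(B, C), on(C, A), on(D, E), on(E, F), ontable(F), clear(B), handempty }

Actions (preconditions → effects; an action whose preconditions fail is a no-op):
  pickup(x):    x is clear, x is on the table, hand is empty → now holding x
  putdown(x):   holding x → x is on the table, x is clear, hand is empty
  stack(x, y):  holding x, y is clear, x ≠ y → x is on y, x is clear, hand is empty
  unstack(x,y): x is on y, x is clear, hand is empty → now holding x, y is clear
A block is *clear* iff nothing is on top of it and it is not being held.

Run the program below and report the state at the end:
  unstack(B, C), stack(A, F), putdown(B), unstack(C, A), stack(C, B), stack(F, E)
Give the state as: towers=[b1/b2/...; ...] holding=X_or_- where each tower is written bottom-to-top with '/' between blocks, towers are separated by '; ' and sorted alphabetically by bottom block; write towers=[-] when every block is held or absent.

towers=[B/C; F/E/D/A] holding=-

step 1 (unstack(B, C)): towers=[F/E/D/A/C] holding=B
step 2 (stack(A, F)) [no-op]: towers=[F/E/D/A/C] holding=B
step 3 (putdown(B)): towers=[B; F/E/D/A/C] holding=-
step 4 (unstack(C, A)): towers=[B; F/E/D/A] holding=C
step 5 (stack(C, B)): towers=[B/C; F/E/D/A] holding=-
step 6 (stack(F, E)) [no-op]: towers=[B/C; F/E/D/A] holding=-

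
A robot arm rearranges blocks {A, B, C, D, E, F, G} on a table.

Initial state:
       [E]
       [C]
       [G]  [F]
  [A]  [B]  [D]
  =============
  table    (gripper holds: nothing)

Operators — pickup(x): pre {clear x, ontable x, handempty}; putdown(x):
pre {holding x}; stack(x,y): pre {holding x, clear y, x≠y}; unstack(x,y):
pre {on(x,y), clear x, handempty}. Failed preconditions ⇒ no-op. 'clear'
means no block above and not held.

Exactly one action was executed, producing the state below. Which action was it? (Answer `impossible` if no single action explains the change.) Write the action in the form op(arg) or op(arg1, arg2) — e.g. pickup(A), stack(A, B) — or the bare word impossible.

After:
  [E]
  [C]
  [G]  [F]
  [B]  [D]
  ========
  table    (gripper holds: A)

target: towers=[B/G/C/E; D/F] holding=A
     unstack(F, D) → towers=[A; B/G/C/E; D] holding=F
         pickup(A) → towers=[B/G/C/E; D/F] holding=A  ← match
     unstack(E, C) → towers=[A; B/G/C; D/F] holding=E

pickup(A)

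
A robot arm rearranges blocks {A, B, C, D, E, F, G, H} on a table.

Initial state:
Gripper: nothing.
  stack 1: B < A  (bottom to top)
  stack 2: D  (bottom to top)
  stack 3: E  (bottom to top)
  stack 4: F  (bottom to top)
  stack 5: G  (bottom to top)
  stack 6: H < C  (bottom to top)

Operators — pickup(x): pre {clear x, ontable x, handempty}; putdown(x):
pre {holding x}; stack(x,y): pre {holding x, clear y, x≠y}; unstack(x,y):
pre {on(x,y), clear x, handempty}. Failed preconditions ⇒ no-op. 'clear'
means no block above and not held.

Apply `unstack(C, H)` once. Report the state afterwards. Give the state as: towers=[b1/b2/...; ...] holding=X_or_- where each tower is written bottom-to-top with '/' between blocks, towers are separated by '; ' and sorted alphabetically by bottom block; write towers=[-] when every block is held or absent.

before: towers=[B/A; D; E; F; G; H/C] holding=-
pre[unstack(C, H)]: on(C,H) ✓, clear(C) ✓, handempty ✓
all met → apply unstack(C, H)
after:  towers=[B/A; D; E; F; G; H] holding=C

towers=[B/A; D; E; F; G; H] holding=C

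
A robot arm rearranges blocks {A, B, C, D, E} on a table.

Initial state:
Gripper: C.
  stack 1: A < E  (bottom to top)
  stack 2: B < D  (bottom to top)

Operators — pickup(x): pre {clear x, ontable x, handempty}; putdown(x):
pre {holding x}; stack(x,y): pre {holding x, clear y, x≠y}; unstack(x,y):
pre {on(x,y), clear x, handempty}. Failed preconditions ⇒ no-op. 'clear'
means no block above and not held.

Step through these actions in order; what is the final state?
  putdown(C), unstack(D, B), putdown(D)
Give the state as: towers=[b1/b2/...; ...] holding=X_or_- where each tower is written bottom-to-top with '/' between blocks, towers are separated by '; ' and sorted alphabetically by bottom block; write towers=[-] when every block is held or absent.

step 1 (putdown(C)): towers=[A/E; B/D; C] holding=-
step 2 (unstack(D, B)): towers=[A/E; B; C] holding=D
step 3 (putdown(D)): towers=[A/E; B; C; D] holding=-

towers=[A/E; B; C; D] holding=-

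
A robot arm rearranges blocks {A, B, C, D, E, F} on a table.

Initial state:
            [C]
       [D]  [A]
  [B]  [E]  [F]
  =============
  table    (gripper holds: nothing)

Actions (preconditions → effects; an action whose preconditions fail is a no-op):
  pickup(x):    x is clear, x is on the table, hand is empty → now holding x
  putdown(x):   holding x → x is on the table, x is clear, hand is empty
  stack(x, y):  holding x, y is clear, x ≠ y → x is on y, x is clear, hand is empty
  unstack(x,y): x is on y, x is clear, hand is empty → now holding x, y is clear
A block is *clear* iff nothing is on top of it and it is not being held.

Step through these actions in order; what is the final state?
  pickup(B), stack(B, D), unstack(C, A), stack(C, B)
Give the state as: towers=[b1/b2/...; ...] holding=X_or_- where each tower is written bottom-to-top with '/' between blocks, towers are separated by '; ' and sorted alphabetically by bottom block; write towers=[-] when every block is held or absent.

towers=[E/D/B/C; F/A] holding=-

step 1 (pickup(B)): towers=[E/D; F/A/C] holding=B
step 2 (stack(B, D)): towers=[E/D/B; F/A/C] holding=-
step 3 (unstack(C, A)): towers=[E/D/B; F/A] holding=C
step 4 (stack(C, B)): towers=[E/D/B/C; F/A] holding=-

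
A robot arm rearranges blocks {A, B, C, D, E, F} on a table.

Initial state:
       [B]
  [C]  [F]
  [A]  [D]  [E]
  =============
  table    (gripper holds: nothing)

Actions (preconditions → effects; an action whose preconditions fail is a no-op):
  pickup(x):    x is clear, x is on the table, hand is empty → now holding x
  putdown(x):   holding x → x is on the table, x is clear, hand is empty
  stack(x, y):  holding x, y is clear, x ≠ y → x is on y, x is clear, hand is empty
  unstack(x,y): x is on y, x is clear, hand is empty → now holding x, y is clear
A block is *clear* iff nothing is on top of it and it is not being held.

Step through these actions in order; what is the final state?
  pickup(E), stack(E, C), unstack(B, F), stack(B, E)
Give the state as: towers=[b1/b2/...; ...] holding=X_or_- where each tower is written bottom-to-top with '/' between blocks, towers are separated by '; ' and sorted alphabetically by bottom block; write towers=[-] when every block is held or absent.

towers=[A/C/E/B; D/F] holding=-

step 1 (pickup(E)): towers=[A/C; D/F/B] holding=E
step 2 (stack(E, C)): towers=[A/C/E; D/F/B] holding=-
step 3 (unstack(B, F)): towers=[A/C/E; D/F] holding=B
step 4 (stack(B, E)): towers=[A/C/E/B; D/F] holding=-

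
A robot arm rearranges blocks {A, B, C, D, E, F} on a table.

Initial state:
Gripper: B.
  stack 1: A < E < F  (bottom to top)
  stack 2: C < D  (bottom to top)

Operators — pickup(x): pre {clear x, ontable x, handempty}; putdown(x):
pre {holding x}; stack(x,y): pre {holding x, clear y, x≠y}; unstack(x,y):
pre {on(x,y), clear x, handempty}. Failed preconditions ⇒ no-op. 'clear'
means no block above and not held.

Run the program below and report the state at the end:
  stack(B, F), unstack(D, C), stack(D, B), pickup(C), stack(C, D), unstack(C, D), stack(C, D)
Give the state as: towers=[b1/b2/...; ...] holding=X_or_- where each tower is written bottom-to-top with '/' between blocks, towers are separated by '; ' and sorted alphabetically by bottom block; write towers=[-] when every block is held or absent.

step 1 (stack(B, F)): towers=[A/E/F/B; C/D] holding=-
step 2 (unstack(D, C)): towers=[A/E/F/B; C] holding=D
step 3 (stack(D, B)): towers=[A/E/F/B/D; C] holding=-
step 4 (pickup(C)): towers=[A/E/F/B/D] holding=C
step 5 (stack(C, D)): towers=[A/E/F/B/D/C] holding=-
step 6 (unstack(C, D)): towers=[A/E/F/B/D] holding=C
step 7 (stack(C, D)): towers=[A/E/F/B/D/C] holding=-

towers=[A/E/F/B/D/C] holding=-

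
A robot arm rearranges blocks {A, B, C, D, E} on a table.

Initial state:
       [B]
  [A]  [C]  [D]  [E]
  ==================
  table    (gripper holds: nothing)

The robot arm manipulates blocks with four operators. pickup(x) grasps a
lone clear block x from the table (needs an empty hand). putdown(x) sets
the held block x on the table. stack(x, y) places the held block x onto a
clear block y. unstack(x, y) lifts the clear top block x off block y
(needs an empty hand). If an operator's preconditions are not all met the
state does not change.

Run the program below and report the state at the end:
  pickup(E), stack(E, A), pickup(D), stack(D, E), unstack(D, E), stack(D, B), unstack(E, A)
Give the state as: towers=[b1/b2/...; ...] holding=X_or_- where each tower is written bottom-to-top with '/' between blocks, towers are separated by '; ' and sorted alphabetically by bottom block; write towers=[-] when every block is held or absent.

towers=[A; C/B/D] holding=E

step 1 (pickup(E)): towers=[A; C/B; D] holding=E
step 2 (stack(E, A)): towers=[A/E; C/B; D] holding=-
step 3 (pickup(D)): towers=[A/E; C/B] holding=D
step 4 (stack(D, E)): towers=[A/E/D; C/B] holding=-
step 5 (unstack(D, E)): towers=[A/E; C/B] holding=D
step 6 (stack(D, B)): towers=[A/E; C/B/D] holding=-
step 7 (unstack(E, A)): towers=[A; C/B/D] holding=E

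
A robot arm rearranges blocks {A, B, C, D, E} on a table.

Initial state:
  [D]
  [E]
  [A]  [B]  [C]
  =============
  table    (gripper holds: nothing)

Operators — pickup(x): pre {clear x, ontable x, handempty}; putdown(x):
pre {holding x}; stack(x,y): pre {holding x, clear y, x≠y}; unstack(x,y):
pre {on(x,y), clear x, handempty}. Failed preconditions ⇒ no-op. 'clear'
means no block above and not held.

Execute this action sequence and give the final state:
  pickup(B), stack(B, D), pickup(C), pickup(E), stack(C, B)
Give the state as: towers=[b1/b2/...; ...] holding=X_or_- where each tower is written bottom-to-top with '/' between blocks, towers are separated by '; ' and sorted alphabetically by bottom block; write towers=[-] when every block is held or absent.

towers=[A/E/D/B/C] holding=-

step 1 (pickup(B)): towers=[A/E/D; C] holding=B
step 2 (stack(B, D)): towers=[A/E/D/B; C] holding=-
step 3 (pickup(C)): towers=[A/E/D/B] holding=C
step 4 (pickup(E)) [no-op]: towers=[A/E/D/B] holding=C
step 5 (stack(C, B)): towers=[A/E/D/B/C] holding=-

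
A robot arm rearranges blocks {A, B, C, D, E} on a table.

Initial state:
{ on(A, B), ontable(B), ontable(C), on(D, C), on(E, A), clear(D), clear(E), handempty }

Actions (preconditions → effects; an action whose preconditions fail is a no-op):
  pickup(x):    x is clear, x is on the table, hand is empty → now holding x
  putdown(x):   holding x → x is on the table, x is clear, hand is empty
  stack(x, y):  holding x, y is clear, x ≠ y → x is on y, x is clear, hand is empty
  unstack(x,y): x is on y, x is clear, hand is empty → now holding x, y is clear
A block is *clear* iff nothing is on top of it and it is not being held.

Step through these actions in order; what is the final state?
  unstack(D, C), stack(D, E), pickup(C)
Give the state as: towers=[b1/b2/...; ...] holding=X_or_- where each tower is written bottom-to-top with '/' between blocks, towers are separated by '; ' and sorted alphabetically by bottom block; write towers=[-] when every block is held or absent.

step 1 (unstack(D, C)): towers=[B/A/E; C] holding=D
step 2 (stack(D, E)): towers=[B/A/E/D; C] holding=-
step 3 (pickup(C)): towers=[B/A/E/D] holding=C

towers=[B/A/E/D] holding=C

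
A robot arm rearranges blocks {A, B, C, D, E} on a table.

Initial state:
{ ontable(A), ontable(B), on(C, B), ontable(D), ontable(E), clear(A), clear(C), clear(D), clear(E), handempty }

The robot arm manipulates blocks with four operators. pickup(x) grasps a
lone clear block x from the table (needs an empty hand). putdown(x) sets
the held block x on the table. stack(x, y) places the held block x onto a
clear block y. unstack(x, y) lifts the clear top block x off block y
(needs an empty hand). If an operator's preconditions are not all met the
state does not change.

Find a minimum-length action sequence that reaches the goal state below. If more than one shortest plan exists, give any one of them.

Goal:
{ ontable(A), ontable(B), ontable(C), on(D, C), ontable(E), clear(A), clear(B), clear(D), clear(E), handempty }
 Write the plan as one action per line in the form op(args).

unstack(C, B)
putdown(C)
pickup(D)
stack(D, C)

step 1 (unstack(C, B)): towers=[A; B; D; E] holding=C
step 2 (putdown(C)): towers=[A; B; C; D; E] holding=-
step 3 (pickup(D)): towers=[A; B; C; E] holding=D
step 4 (stack(D, C)): towers=[A; B; C/D; E] holding=-
goal check: towers=[A; B; C/D; E] holding=- — reached (length 4, optimal by BFS)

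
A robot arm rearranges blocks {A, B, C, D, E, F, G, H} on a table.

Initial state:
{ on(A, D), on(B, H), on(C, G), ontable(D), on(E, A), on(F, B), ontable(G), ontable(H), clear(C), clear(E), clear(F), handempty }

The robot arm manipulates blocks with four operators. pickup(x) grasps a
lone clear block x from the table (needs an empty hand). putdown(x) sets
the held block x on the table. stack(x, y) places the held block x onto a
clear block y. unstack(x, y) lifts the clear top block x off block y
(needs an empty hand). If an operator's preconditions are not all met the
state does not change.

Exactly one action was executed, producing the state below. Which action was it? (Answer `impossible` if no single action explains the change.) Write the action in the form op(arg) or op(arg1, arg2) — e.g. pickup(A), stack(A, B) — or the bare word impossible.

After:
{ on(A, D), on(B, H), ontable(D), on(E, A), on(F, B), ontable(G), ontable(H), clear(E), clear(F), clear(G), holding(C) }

unstack(C, G)

target: towers=[D/A/E; G; H/B/F] holding=C
     unstack(E, A) → towers=[D/A; G/C; H/B/F] holding=E
     unstack(F, B) → towers=[D/A/E; G/C; H/B] holding=F
     unstack(C, G) → towers=[D/A/E; G; H/B/F] holding=C  ← match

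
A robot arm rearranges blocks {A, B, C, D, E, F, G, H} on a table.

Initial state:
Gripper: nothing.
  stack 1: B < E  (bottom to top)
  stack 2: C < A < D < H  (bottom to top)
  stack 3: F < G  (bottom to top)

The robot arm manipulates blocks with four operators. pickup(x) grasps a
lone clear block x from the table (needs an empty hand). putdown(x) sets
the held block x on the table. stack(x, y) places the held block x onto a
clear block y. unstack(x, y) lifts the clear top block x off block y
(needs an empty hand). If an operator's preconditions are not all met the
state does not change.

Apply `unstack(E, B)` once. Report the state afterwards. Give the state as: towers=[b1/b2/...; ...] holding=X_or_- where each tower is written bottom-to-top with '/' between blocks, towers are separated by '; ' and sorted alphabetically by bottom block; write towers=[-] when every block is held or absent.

before: towers=[B/E; C/A/D/H; F/G] holding=-
pre[unstack(E, B)]: on(E,B) ok, clear(E) ok, handempty ok
all met → apply unstack(E, B)
after:  towers=[B; C/A/D/H; F/G] holding=E

towers=[B; C/A/D/H; F/G] holding=E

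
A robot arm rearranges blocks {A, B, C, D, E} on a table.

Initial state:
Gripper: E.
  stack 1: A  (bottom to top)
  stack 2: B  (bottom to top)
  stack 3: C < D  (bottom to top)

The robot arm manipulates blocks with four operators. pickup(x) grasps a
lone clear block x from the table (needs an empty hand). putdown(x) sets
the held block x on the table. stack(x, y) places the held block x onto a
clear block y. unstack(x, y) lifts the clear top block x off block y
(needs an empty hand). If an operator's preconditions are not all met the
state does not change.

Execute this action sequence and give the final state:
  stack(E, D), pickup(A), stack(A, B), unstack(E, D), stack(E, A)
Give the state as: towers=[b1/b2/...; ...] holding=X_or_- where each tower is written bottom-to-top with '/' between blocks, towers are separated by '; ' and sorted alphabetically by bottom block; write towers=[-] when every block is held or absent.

towers=[B/A/E; C/D] holding=-

step 1 (stack(E, D)): towers=[A; B; C/D/E] holding=-
step 2 (pickup(A)): towers=[B; C/D/E] holding=A
step 3 (stack(A, B)): towers=[B/A; C/D/E] holding=-
step 4 (unstack(E, D)): towers=[B/A; C/D] holding=E
step 5 (stack(E, A)): towers=[B/A/E; C/D] holding=-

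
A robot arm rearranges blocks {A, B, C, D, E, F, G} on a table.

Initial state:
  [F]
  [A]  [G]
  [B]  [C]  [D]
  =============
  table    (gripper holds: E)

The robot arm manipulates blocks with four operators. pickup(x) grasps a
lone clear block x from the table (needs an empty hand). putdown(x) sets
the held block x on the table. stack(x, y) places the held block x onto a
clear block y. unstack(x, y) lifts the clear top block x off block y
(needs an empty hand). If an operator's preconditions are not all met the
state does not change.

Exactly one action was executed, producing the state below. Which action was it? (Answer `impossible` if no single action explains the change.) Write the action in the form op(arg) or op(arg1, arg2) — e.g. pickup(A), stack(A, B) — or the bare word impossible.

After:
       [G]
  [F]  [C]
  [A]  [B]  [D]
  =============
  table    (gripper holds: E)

impossible

target: towers=[A/F; B/C/G; D] holding=E
        putdown(E) → towers=[B/A/F; C/G; D; E] holding=-
       stack(E, F) → towers=[B/A/F/E; C/G; D] holding=-
       stack(E, G) → towers=[B/A/F; C/G/E; D] holding=-
       stack(E, D) → towers=[B/A/F; C/G; D/E] holding=-
none of the 4 applicable actions match → impossible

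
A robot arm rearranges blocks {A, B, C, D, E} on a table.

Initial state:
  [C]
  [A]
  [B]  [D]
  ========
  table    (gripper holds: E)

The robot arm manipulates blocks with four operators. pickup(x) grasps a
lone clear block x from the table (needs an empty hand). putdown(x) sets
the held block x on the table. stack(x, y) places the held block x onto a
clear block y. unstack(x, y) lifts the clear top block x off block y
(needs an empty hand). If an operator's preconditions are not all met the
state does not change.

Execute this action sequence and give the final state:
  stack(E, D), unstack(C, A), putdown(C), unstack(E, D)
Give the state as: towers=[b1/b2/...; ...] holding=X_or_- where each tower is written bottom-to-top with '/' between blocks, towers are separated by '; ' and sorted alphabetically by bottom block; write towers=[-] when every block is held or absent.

step 1 (stack(E, D)): towers=[B/A/C; D/E] holding=-
step 2 (unstack(C, A)): towers=[B/A; D/E] holding=C
step 3 (putdown(C)): towers=[B/A; C; D/E] holding=-
step 4 (unstack(E, D)): towers=[B/A; C; D] holding=E

towers=[B/A; C; D] holding=E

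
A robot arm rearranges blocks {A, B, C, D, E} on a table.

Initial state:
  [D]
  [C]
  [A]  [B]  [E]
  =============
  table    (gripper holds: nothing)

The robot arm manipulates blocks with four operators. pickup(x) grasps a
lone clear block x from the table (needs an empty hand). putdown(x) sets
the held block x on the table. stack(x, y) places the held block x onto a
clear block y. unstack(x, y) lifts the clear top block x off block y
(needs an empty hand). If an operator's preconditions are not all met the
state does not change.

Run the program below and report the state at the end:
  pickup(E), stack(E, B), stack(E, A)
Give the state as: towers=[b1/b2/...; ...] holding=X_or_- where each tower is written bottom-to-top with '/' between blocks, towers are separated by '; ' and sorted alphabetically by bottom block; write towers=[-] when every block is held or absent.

step 1 (pickup(E)): towers=[A/C/D; B] holding=E
step 2 (stack(E, B)): towers=[A/C/D; B/E] holding=-
step 3 (stack(E, A)) [no-op]: towers=[A/C/D; B/E] holding=-

towers=[A/C/D; B/E] holding=-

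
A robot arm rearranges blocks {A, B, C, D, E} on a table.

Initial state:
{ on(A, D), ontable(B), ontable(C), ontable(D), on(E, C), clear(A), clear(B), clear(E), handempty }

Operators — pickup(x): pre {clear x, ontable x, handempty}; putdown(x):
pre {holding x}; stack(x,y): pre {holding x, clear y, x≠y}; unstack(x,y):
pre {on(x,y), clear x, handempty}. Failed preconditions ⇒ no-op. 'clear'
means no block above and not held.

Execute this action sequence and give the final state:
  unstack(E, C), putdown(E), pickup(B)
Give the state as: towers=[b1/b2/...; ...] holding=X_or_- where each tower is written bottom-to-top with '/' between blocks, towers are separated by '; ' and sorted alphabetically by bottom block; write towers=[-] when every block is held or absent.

towers=[C; D/A; E] holding=B

step 1 (unstack(E, C)): towers=[B; C; D/A] holding=E
step 2 (putdown(E)): towers=[B; C; D/A; E] holding=-
step 3 (pickup(B)): towers=[C; D/A; E] holding=B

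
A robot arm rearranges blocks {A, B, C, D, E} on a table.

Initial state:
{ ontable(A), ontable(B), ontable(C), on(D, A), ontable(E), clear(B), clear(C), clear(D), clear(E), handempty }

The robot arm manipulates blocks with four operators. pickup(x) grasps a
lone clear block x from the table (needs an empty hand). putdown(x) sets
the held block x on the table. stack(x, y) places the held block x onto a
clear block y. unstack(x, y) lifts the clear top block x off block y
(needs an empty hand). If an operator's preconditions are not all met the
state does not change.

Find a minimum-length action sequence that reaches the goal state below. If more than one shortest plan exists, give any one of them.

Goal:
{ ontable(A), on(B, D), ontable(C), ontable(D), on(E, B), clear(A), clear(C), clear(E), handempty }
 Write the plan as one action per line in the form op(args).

step 1 (unstack(D, A)): towers=[A; B; C; E] holding=D
step 2 (putdown(D)): towers=[A; B; C; D; E] holding=-
step 3 (pickup(B)): towers=[A; C; D; E] holding=B
step 4 (stack(B, D)): towers=[A; C; D/B; E] holding=-
step 5 (pickup(E)): towers=[A; C; D/B] holding=E
step 6 (stack(E, B)): towers=[A; C; D/B/E] holding=-
goal check: towers=[A; C; D/B/E] holding=- — reached (length 6, optimal by BFS)

unstack(D, A)
putdown(D)
pickup(B)
stack(B, D)
pickup(E)
stack(E, B)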